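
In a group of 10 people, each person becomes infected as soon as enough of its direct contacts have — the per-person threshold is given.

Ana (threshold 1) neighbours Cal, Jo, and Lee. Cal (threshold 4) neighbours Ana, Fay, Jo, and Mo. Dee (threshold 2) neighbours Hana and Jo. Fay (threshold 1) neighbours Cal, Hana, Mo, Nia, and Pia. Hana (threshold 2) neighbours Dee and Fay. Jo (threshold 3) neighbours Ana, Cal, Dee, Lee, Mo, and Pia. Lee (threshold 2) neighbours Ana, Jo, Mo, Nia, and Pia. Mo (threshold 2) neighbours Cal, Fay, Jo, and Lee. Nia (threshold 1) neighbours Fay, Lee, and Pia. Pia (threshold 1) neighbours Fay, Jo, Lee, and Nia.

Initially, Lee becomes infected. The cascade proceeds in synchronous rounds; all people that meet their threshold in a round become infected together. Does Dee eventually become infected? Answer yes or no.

no

Round 1 — Lee becomes infected (initial).
Round 2 — checking thresholds:
  Ana: 1 of 3 neighbours ≥ 1, becomes infected.
  Jo: 1 of 6 neighbours < 3, holds.
  Mo: 1 of 4 neighbours < 2, holds.
  Nia: 1 of 3 neighbours ≥ 1, becomes infected.
  Pia: 1 of 4 neighbours ≥ 1, becomes infected.
Round 3 — checking thresholds:
  Cal: 1 of 4 neighbours < 4, holds.
  Fay: 2 of 5 neighbours ≥ 1, becomes infected.
  Jo: 3 of 6 neighbours ≥ 3, becomes infected.
  Mo: 1 of 4 neighbours < 2, holds.
Round 4 — checking thresholds:
  Cal: 3 of 4 neighbours < 4, holds.
  Dee: 1 of 2 neighbours < 2, holds.
  Hana: 1 of 2 neighbours < 2, holds.
  Mo: 3 of 4 neighbours ≥ 2, becomes infected.
Round 5 — checking thresholds:
  Cal: 4 of 4 neighbours ≥ 4, becomes infected.
  Dee: 1 of 2 neighbours < 2, holds.
  Hana: 1 of 2 neighbours < 2, holds.
Round 6 — no new infections; cascade stops.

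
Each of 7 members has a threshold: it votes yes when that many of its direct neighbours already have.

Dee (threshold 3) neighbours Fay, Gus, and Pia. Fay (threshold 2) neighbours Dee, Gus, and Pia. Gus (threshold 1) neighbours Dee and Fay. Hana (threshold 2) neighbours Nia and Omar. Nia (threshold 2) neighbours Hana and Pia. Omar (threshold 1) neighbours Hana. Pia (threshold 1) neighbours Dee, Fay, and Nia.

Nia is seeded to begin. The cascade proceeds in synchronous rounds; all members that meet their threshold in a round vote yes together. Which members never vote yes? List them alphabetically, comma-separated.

Round 1 — Nia votes yes (initial).
Round 2 — checking thresholds:
  Hana: 1 of 2 neighbours < 2, not yet.
  Pia: 1 of 3 neighbours ≥ 1, votes yes.
Round 3 — no new yes votes; cascade stops.

Dee, Fay, Gus, Hana, Omar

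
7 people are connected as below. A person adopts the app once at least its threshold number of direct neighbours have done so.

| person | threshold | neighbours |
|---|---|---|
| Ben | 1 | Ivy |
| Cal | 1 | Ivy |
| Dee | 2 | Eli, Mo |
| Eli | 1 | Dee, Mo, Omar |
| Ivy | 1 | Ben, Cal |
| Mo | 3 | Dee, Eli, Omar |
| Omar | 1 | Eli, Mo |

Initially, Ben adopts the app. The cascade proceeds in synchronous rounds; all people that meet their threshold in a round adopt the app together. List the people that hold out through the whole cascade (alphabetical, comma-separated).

Dee, Eli, Mo, Omar

Round 1 — Ben adopts the app (initial).
Round 2 — checking thresholds:
  Ivy: 1 of 2 neighbours ≥ 1, adopts the app.
Round 3 — checking thresholds:
  Cal: 1 of 1 neighbours ≥ 1, adopts the app.
Round 4 — no new adoptions; cascade stops.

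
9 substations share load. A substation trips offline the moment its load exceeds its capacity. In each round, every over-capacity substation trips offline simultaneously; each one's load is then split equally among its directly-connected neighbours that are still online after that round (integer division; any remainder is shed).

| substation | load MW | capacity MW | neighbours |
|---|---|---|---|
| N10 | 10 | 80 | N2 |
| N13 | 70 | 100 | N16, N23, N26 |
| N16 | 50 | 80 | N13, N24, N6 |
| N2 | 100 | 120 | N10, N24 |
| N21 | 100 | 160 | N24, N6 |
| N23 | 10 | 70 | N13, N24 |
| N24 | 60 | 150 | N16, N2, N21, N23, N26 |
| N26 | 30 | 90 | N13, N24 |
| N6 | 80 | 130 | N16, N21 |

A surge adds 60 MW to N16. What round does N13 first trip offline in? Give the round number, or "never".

Round 1 — N16 at 110 > 80. N16 trips offline.
  N16 sheds 110 MW to N13, N24, N6: 36 each (2 lost).
    N13: 70+36 = 106 > 100
    N24: 60+36 = 96 ≤ 150
    N6: 80+36 = 116 ≤ 130
Round 2 — N13 trips offline.
  N13 sheds 106 MW to N23, N26: 53 each.
    N23: 10+53 = 63 ≤ 70
    N26: 30+53 = 83 ≤ 90
No further trips.

2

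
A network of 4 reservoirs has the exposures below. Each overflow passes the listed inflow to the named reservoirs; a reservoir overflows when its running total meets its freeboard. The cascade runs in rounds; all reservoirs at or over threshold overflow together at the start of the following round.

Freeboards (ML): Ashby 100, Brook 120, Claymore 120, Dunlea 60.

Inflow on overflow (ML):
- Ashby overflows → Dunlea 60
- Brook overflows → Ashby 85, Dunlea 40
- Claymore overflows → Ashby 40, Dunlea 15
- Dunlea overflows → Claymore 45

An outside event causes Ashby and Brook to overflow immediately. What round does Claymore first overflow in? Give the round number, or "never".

Round 1 — Ashby, Brook overflow (initial).
  Dunlea: +60+40 → 100 ≥ 60
Round 2 — Dunlea overflows.
  Claymore: +45 → 45 < 120
No further overflows.

never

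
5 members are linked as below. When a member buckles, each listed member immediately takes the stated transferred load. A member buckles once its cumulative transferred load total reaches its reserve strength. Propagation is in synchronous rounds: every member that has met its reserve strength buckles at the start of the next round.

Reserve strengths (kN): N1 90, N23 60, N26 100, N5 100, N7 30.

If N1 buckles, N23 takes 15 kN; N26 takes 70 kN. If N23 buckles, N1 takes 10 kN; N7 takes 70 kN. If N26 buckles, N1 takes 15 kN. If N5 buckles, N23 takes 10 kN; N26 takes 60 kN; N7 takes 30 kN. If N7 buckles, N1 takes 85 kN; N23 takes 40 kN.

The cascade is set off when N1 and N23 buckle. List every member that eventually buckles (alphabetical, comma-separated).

N1, N23, N7

Round 1 — N1, N23 buckle (initial).
  N26: +70 → 70 < 100
  N7: +70 → 70 ≥ 30
Round 2 — N7 buckles.
No further bucklings.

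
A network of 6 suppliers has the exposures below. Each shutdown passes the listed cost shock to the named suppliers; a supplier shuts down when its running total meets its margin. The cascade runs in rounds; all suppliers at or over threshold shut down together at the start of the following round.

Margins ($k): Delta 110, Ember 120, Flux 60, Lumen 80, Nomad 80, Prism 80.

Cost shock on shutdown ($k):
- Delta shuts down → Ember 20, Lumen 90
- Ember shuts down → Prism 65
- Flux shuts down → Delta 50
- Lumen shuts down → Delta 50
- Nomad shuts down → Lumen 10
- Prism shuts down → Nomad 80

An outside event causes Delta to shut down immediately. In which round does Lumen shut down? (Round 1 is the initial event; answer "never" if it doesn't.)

2

Round 1 — Delta shuts down (initial).
  Ember: +20 → 20 < 120
  Lumen: +90 → 90 ≥ 80
Round 2 — Lumen shuts down.
No further shutdowns.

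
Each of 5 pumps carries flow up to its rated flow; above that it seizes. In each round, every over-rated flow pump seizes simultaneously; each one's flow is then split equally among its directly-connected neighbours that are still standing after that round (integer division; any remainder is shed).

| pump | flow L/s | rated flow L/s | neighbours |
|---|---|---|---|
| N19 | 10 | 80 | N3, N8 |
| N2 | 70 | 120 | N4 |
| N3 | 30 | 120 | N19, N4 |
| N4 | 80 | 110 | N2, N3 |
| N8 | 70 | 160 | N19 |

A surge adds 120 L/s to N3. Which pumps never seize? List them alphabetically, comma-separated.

Round 1 — N3 at 150 > 120. N3 seizes.
  N3 sheds 150 L/s to N19, N4: 75 each.
    N19: 10+75 = 85 > 80
    N4: 80+75 = 155 > 110
Round 2 — N19, N4 seize.
  N19 sheds 85 L/s to N8: 85 each.
    N8: 70+85 = 155 ≤ 160
  N4 sheds 155 L/s to N2: 155 each.
    N2: 70+155 = 225 > 120
Round 3 — N2 seizes.
  N2 sheds 225 L/s: no online neighbours, lost.
No further seizures.

N8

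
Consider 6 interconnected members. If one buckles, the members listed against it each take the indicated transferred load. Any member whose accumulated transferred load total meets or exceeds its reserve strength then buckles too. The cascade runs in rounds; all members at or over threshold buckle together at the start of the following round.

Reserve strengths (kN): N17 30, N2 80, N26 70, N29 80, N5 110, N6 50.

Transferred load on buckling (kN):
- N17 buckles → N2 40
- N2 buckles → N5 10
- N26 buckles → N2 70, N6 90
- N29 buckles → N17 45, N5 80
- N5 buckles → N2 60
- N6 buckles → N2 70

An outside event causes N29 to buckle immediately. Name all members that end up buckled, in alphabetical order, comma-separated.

N17, N29

Round 1 — N29 buckles (initial).
  N17: +45 → 45 ≥ 30
  N5: +80 → 80 < 110
Round 2 — N17 buckles.
  N2: +40 → 40 < 80
No further bucklings.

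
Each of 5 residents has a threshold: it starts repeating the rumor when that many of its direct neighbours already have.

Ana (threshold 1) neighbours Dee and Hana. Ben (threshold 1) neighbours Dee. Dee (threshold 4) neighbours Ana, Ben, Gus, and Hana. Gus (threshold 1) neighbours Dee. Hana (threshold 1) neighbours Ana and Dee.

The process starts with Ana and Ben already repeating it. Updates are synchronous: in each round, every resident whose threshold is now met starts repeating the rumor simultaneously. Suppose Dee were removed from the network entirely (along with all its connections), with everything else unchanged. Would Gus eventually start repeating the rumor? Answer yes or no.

With Dee removed:
Round 1 — Ana, Ben start repeating the rumor (initial).
Round 2 — checking thresholds:
  Hana: 1 of 1 neighbours ≥ 1, starts repeating the rumor.
Round 3 — no new spreads; cascade stops.

no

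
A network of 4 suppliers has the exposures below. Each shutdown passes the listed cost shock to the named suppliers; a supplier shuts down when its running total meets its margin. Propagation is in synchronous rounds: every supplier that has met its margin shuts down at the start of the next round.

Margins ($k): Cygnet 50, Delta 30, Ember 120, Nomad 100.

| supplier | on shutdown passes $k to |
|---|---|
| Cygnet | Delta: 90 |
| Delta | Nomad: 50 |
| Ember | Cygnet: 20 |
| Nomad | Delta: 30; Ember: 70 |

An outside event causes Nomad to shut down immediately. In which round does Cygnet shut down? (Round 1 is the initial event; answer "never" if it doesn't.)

Round 1 — Nomad shuts down (initial).
  Delta: +30 → 30 ≥ 30
  Ember: +70 → 70 < 120
Round 2 — Delta shuts down.
No further shutdowns.

never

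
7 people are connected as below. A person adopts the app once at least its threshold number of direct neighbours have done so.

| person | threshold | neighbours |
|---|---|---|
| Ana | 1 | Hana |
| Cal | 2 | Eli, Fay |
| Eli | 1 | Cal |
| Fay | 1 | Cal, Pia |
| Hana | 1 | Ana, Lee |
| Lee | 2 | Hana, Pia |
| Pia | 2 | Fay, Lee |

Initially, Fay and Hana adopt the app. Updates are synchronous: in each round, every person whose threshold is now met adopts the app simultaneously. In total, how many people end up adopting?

Round 1 — Fay, Hana adopt the app (initial).
Round 2 — checking thresholds:
  Ana: 1 of 1 neighbours ≥ 1, adopts the app.
  Cal: 1 of 2 neighbours < 2, below threshold.
  Lee: 1 of 2 neighbours < 2, below threshold.
  Pia: 1 of 2 neighbours < 2, below threshold.
Round 3 — no new adoptions; cascade stops.

3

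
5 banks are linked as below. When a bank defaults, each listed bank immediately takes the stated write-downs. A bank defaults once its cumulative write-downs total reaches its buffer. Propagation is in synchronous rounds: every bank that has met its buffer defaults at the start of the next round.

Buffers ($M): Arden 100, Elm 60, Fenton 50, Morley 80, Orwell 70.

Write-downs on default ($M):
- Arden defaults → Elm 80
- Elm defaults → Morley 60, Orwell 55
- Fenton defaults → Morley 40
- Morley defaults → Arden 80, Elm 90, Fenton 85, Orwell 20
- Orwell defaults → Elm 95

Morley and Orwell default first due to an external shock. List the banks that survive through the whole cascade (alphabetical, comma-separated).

Arden

Round 1 — Morley, Orwell default (initial).
  Arden: +80 → 80 < 100
  Elm: +90+95 → 185 ≥ 60
  Fenton: +85 → 85 ≥ 50
Round 2 — Elm, Fenton default.
No further defaults.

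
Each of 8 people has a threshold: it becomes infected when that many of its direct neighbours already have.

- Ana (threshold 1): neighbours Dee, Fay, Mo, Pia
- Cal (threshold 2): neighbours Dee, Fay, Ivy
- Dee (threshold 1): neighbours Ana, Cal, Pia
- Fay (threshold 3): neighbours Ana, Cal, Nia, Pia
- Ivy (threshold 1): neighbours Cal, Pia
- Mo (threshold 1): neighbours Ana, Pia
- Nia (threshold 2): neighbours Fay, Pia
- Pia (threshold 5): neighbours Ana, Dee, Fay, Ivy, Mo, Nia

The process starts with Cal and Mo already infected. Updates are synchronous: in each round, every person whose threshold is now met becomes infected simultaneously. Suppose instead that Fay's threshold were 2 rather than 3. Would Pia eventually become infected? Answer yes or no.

With Fay's threshold at 2:
Round 1 — Cal, Mo become infected (initial).
Round 2 — checking thresholds:
  Ana: 1 of 4 neighbours ≥ 1, becomes infected.
  Dee: 1 of 3 neighbours ≥ 1, becomes infected.
  Fay: 1 of 4 neighbours < 2, below threshold.
  Ivy: 1 of 2 neighbours ≥ 1, becomes infected.
  Pia: 1 of 6 neighbours < 5, below threshold.
Round 3 — checking thresholds:
  Fay: 2 of 4 neighbours ≥ 2, becomes infected.
  Pia: 4 of 6 neighbours < 5, below threshold.
Round 4 — checking thresholds:
  Nia: 1 of 2 neighbours < 2, below threshold.
  Pia: 5 of 6 neighbours ≥ 5, becomes infected.
Round 5 — checking thresholds:
  Nia: 2 of 2 neighbours ≥ 2, becomes infected.
Round 6 — no new infections; cascade stops.

yes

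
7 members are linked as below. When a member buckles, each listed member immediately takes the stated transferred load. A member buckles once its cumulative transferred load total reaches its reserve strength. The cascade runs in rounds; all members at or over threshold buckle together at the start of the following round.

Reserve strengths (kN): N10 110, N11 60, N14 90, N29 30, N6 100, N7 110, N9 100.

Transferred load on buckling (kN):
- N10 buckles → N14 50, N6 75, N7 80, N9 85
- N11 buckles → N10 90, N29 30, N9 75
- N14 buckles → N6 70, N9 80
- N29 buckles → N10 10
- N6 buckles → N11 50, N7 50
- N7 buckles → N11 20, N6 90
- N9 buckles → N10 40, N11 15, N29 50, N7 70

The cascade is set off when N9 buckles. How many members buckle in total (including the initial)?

2

Round 1 — N9 buckles (initial).
  N10: +40 → 40 < 110
  N11: +15 → 15 < 60
  N29: +50 → 50 ≥ 30
  N7: +70 → 70 < 110
Round 2 — N29 buckles.
  N10: +10 → 50 < 110
No further bucklings.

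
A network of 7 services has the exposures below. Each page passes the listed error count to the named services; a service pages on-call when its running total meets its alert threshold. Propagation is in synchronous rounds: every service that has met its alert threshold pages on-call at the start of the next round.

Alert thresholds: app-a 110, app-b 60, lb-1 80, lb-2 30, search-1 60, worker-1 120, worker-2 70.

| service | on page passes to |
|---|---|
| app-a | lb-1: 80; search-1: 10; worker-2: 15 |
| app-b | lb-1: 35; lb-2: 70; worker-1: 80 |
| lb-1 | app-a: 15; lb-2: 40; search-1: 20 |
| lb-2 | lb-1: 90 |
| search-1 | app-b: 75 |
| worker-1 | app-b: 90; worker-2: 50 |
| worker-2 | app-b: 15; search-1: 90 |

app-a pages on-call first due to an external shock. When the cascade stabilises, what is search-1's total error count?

Round 1 — app-a pages on-call (initial).
  lb-1: +80 → 80 ≥ 80
  search-1: +10 → 10 < 60
  worker-2: +15 → 15 < 70
Round 2 — lb-1 pages on-call.
  lb-2: +40 → 40 ≥ 30
  search-1: +20 → 30 < 60
Round 3 — lb-2 pages on-call.
No further pages.

30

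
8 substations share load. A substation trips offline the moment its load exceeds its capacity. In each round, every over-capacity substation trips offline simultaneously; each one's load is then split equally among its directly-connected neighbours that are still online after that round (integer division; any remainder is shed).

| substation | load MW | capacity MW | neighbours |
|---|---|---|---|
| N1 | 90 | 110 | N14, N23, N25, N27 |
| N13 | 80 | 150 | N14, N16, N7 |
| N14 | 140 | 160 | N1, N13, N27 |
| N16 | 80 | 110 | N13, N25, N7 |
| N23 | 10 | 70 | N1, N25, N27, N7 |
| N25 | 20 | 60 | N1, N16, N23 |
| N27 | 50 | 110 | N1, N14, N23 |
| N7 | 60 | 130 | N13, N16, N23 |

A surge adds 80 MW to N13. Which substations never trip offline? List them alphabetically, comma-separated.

none

Round 1 — N13 at 160 > 150. N13 trips offline.
  N13 sheds 160 MW to N14, N16, N7: 53 each (1 lost).
    N14: 140+53 = 193 > 160
    N16: 80+53 = 133 > 110
    N7: 60+53 = 113 ≤ 130
Round 2 — N14, N16 trip offline.
  N14 sheds 193 MW to N1, N27: 96 each (1 lost).
    N1: 90+96 = 186 > 110
    N27: 50+96 = 146 > 110
  N16 sheds 133 MW to N25, N7: 66 each (1 lost).
    N25: 20+66 = 86 > 60
    N7: 113+66 = 179 > 130
Round 3 — N1, N25, N27, N7 trip offline.
  N1 sheds 186 MW to N23: 186 each.
    N23: 10+186 = 196 > 70
  N25 sheds 86 MW to N23: 86 each.
    N23: 196+86 = 282 > 70
  N27 sheds 146 MW to N23: 146 each.
    N23: 282+146 = 428 > 70
  N7 sheds 179 MW to N23: 179 each.
    N23: 428+179 = 607 > 70
Round 4 — N23 trips offline.
  N23 sheds 607 MW: no online neighbours, lost.
No further trips.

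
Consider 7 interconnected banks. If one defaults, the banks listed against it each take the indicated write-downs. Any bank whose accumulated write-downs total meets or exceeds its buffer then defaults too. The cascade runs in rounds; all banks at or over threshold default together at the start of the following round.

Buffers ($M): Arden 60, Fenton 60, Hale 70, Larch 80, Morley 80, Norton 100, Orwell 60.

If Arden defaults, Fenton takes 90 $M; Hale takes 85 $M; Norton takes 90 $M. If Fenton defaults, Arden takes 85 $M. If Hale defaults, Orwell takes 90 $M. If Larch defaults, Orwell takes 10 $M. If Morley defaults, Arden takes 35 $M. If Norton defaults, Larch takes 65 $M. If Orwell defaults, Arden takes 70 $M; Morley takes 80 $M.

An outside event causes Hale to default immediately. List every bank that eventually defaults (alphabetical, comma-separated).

Round 1 — Hale defaults (initial).
  Orwell: +90 → 90 ≥ 60
Round 2 — Orwell defaults.
  Arden: +70 → 70 ≥ 60
  Morley: +80 → 80 ≥ 80
Round 3 — Arden, Morley default.
  Fenton: +90 → 90 ≥ 60
  Norton: +90 → 90 < 100
Round 4 — Fenton defaults.
No further defaults.

Arden, Fenton, Hale, Morley, Orwell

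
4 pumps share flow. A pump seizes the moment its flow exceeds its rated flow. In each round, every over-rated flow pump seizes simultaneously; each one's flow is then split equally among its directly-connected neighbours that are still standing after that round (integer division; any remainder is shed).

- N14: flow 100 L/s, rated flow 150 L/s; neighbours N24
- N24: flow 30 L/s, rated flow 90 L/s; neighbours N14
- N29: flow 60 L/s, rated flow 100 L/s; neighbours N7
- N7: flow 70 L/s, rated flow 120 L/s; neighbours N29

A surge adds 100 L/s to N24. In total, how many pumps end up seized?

2

Round 1 — N24 at 130 > 90. N24 seizes.
  N24 sheds 130 L/s to N14: 130 each.
    N14: 100+130 = 230 > 150
Round 2 — N14 seizes.
  N14 sheds 230 L/s: no online neighbours, lost.
No further seizures.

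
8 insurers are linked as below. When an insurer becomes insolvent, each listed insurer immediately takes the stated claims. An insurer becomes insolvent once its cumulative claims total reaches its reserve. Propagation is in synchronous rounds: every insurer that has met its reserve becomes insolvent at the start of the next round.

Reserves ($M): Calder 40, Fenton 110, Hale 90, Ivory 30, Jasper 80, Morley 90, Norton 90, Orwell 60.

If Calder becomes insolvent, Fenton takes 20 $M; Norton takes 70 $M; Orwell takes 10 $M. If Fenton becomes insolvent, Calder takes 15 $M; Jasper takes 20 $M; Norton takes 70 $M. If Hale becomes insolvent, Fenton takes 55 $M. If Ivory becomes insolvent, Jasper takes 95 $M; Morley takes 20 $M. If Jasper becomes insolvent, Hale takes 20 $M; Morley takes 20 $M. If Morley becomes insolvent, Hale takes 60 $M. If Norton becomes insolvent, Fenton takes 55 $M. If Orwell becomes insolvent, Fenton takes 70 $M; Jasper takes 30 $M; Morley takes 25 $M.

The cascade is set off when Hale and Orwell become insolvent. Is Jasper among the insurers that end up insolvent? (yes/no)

no

Round 1 — Hale, Orwell become insolvent (initial).
  Fenton: +55+70 → 125 ≥ 110
  Jasper: +30 → 30 < 80
  Morley: +25 → 25 < 90
Round 2 — Fenton becomes insolvent.
  Calder: +15 → 15 < 40
  Jasper: +20 → 50 < 80
  Norton: +70 → 70 < 90
No further insolvencies.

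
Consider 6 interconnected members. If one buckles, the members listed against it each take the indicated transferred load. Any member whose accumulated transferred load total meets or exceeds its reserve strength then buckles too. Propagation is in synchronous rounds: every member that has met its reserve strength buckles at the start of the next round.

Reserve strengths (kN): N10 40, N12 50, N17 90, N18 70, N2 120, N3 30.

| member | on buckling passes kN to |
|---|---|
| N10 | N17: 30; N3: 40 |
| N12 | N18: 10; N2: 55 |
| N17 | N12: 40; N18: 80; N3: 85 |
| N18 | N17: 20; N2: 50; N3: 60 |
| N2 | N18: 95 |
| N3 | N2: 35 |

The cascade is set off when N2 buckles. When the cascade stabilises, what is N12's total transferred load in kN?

0

Round 1 — N2 buckles (initial).
  N18: +95 → 95 ≥ 70
Round 2 — N18 buckles.
  N17: +20 → 20 < 90
  N3: +60 → 60 ≥ 30
Round 3 — N3 buckles.
No further bucklings.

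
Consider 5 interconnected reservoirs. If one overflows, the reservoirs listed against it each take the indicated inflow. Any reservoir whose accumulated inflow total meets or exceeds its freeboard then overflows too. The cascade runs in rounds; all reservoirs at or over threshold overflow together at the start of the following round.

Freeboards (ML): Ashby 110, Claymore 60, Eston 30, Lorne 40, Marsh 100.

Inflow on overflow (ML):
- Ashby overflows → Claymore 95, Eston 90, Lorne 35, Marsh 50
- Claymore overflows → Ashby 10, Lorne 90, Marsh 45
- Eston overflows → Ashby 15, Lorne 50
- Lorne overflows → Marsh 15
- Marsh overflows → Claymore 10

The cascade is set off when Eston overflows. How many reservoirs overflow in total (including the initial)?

Round 1 — Eston overflows (initial).
  Ashby: +15 → 15 < 110
  Lorne: +50 → 50 ≥ 40
Round 2 — Lorne overflows.
  Marsh: +15 → 15 < 100
No further overflows.

2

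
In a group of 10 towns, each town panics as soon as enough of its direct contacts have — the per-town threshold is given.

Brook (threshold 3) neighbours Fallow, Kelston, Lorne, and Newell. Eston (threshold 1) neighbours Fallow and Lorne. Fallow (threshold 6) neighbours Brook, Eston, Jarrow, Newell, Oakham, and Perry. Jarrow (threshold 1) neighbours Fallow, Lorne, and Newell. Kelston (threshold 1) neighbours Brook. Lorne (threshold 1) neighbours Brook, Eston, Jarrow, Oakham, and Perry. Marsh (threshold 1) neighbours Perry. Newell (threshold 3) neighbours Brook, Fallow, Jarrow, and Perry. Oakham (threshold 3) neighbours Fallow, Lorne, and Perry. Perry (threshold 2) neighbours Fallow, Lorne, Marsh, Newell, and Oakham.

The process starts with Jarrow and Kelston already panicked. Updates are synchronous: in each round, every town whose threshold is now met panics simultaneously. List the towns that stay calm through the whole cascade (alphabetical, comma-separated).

Round 1 — Jarrow, Kelston panic (initial).
Round 2 — checking thresholds:
  Brook: 1 of 4 neighbours < 3, holds.
  Fallow: 1 of 6 neighbours < 6, holds.
  Lorne: 1 of 5 neighbours ≥ 1, panics.
  Newell: 1 of 4 neighbours < 3, holds.
Round 3 — checking thresholds:
  Brook: 2 of 4 neighbours < 3, holds.
  Eston: 1 of 2 neighbours ≥ 1, panics.
  Fallow: 1 of 6 neighbours < 6, holds.
  Newell: 1 of 4 neighbours < 3, holds.
  Oakham: 1 of 3 neighbours < 3, holds.
  Perry: 1 of 5 neighbours < 2, holds.
Round 4 — no new panics; cascade stops.

Brook, Fallow, Marsh, Newell, Oakham, Perry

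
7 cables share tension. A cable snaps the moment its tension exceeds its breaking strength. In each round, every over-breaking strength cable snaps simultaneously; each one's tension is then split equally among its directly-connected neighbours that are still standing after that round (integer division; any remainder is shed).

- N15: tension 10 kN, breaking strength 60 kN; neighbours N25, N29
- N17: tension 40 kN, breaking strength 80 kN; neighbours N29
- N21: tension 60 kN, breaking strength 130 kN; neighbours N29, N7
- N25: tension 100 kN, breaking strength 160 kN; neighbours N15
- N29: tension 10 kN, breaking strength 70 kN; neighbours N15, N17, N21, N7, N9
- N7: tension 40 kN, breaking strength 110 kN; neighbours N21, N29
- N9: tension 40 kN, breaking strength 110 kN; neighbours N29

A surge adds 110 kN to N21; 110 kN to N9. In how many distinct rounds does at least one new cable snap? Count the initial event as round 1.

Round 1 — N21 at 170 > 130; N9 at 150 > 110. N21, N9 snap.
  N21 sheds 170 kN to N29, N7: 85 each.
    N29: 10+85 = 95 > 70
    N7: 40+85 = 125 > 110
  N9 sheds 150 kN to N29: 150 each.
    N29: 95+150 = 245 > 70
Round 2 — N29, N7 snap.
  N29 sheds 245 kN to N15, N17: 122 each (1 lost).
    N15: 10+122 = 132 > 60
    N17: 40+122 = 162 > 80
  N7 sheds 125 kN: no online neighbours, lost.
Round 3 — N15, N17 snap.
  N15 sheds 132 kN to N25: 132 each.
    N25: 100+132 = 232 > 160
  N17 sheds 162 kN: no online neighbours, lost.
Round 4 — N25 snaps.
  N25 sheds 232 kN: no online neighbours, lost.
No further breaks.

4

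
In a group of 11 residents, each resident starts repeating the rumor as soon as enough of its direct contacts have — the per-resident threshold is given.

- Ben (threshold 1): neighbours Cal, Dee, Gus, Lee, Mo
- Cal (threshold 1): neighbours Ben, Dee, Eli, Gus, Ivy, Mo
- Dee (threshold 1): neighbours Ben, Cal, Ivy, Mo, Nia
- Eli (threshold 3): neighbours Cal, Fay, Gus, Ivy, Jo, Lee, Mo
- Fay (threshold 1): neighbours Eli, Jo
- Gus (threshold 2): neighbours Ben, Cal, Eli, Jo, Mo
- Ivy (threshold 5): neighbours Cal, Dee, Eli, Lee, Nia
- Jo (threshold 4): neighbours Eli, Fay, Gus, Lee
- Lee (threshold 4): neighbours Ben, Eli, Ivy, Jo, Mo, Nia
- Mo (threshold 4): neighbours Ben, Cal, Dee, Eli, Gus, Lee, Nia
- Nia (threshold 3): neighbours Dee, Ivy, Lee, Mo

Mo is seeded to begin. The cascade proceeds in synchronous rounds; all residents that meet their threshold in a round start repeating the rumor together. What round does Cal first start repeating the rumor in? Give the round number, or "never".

2

Round 1 — Mo starts repeating the rumor (initial).
Round 2 — checking thresholds:
  Ben: 1 of 5 neighbours ≥ 1, starts repeating the rumor.
  Cal: 1 of 6 neighbours ≥ 1, starts repeating the rumor.
  Dee: 1 of 5 neighbours ≥ 1, starts repeating the rumor.
  Eli: 1 of 7 neighbours < 3, not yet.
  Gus: 1 of 5 neighbours < 2, not yet.
  Lee: 1 of 6 neighbours < 4, not yet.
  Nia: 1 of 4 neighbours < 3, not yet.
Round 3 — checking thresholds:
  Eli: 2 of 7 neighbours < 3, not yet.
  Gus: 3 of 5 neighbours ≥ 2, starts repeating the rumor.
  Ivy: 2 of 5 neighbours < 5, not yet.
  Lee: 2 of 6 neighbours < 4, not yet.
  Nia: 2 of 4 neighbours < 3, not yet.
Round 4 — checking thresholds:
  Eli: 3 of 7 neighbours ≥ 3, starts repeating the rumor.
  Ivy: 2 of 5 neighbours < 5, not yet.
  Jo: 1 of 4 neighbours < 4, not yet.
  Lee: 2 of 6 neighbours < 4, not yet.
  Nia: 2 of 4 neighbours < 3, not yet.
Round 5 — checking thresholds:
  Fay: 1 of 2 neighbours ≥ 1, starts repeating the rumor.
  Ivy: 3 of 5 neighbours < 5, not yet.
  Jo: 2 of 4 neighbours < 4, not yet.
  Lee: 3 of 6 neighbours < 4, not yet.
  Nia: 2 of 4 neighbours < 3, not yet.
Round 6 — no new spreads; cascade stops.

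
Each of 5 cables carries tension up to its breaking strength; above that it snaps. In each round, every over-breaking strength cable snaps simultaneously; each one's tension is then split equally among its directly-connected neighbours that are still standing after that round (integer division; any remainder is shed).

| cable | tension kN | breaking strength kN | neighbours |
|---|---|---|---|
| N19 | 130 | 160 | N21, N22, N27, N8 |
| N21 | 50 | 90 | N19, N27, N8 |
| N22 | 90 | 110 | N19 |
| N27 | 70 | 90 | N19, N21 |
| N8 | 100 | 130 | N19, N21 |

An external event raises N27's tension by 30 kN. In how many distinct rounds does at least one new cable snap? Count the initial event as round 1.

Round 1 — N27 at 100 > 90. N27 snaps.
  N27 sheds 100 kN to N19, N21: 50 each.
    N19: 130+50 = 180 > 160
    N21: 50+50 = 100 > 90
Round 2 — N19, N21 snap.
  N19 sheds 180 kN to N22, N8: 90 each.
    N22: 90+90 = 180 > 110
    N8: 100+90 = 190 > 130
  N21 sheds 100 kN to N8: 100 each.
    N8: 190+100 = 290 > 130
Round 3 — N22, N8 snap.
  N22 sheds 180 kN: no online neighbours, lost.
  N8 sheds 290 kN: no online neighbours, lost.
No further breaks.

3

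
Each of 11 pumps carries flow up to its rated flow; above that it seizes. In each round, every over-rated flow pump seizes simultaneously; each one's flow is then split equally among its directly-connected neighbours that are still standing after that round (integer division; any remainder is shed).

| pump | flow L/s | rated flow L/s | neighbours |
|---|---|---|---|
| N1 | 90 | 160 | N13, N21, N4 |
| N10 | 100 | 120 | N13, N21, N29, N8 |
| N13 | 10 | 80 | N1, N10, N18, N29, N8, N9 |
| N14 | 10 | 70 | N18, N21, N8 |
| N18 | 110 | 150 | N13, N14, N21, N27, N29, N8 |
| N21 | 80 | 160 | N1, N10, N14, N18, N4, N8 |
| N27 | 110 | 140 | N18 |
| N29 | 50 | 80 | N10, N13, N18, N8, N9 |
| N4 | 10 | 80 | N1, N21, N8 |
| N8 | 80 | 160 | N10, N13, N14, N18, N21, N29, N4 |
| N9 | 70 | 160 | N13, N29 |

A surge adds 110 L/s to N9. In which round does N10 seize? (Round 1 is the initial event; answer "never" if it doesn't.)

Round 1 — N9 at 180 > 160. N9 seizes.
  N9 sheds 180 L/s to N13, N29: 90 each.
    N13: 10+90 = 100 > 80
    N29: 50+90 = 140 > 80
Round 2 — N13, N29 seize.
  N13 sheds 100 L/s to N1, N10, N18, N8: 25 each.
    N1: 90+25 = 115 ≤ 160
    N10: 100+25 = 125 > 120
    N18: 110+25 = 135 ≤ 150
    N8: 80+25 = 105 ≤ 160
  N29 sheds 140 L/s to N10, N18, N8: 46 each (2 lost).
    N10: 125+46 = 171 > 120
    N18: 135+46 = 181 > 150
    N8: 105+46 = 151 ≤ 160
Round 3 — N10, N18 seize.
  N10 sheds 171 L/s to N21, N8: 85 each (1 lost).
    N21: 80+85 = 165 > 160
    N8: 151+85 = 236 > 160
  N18 sheds 181 L/s to N14, N21, N27, N8: 45 each (1 lost).
    N14: 10+45 = 55 ≤ 70
    N21: 165+45 = 210 > 160
    N27: 110+45 = 155 > 140
    N8: 236+45 = 281 > 160
Round 4 — N21, N27, N8 seize.
  N21 sheds 210 L/s to N1, N14, N4: 70 each.
    N1: 115+70 = 185 > 160
    N14: 55+70 = 125 > 70
    N4: 10+70 = 80 ≤ 80
  N27 sheds 155 L/s: no online neighbours, lost.
  N8 sheds 281 L/s to N14, N4: 140 each (1 lost).
    N14: 125+140 = 265 > 70
    N4: 80+140 = 220 > 80
Round 5 — N1, N14, N4 seize.
  N1 sheds 185 L/s: no online neighbours, lost.
  N14 sheds 265 L/s: no online neighbours, lost.
  N4 sheds 220 L/s: no online neighbours, lost.
No further seizures.

3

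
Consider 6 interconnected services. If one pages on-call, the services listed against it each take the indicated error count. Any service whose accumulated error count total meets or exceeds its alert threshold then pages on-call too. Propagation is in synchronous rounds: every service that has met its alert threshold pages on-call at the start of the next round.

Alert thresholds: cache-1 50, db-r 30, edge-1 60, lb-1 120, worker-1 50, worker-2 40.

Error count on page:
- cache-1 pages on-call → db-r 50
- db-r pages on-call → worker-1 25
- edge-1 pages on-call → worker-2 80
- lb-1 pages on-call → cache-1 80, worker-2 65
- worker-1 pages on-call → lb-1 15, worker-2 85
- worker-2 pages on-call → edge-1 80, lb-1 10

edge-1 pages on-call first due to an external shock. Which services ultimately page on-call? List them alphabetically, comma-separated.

edge-1, worker-2

Round 1 — edge-1 pages on-call (initial).
  worker-2: +80 → 80 ≥ 40
Round 2 — worker-2 pages on-call.
  lb-1: +10 → 10 < 120
No further pages.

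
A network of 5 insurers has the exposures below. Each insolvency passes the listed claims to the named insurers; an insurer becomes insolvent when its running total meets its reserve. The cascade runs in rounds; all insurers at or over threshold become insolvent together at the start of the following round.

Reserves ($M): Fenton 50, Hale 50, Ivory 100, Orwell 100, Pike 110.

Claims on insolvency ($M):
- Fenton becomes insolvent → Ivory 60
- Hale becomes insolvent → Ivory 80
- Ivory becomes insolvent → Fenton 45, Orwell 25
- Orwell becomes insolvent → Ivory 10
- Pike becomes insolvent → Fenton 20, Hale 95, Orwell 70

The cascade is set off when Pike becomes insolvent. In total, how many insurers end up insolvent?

2

Round 1 — Pike becomes insolvent (initial).
  Fenton: +20 → 20 < 50
  Hale: +95 → 95 ≥ 50
  Orwell: +70 → 70 < 100
Round 2 — Hale becomes insolvent.
  Ivory: +80 → 80 < 100
No further insolvencies.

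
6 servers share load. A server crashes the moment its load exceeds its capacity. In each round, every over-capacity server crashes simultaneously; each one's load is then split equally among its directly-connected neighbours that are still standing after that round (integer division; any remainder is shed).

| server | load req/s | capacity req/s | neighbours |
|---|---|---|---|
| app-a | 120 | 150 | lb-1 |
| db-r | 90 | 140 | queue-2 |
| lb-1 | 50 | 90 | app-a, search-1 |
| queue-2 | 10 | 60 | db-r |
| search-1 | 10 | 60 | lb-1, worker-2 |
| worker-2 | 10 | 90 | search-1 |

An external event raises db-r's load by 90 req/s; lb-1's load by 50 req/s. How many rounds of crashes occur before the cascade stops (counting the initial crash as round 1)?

2

Round 1 — db-r at 180 > 140; lb-1 at 100 > 90. db-r, lb-1 crash.
  db-r sheds 180 req/s to queue-2: 180 each.
    queue-2: 10+180 = 190 > 60
  lb-1 sheds 100 req/s to app-a, search-1: 50 each.
    app-a: 120+50 = 170 > 150
    search-1: 10+50 = 60 ≤ 60
Round 2 — app-a, queue-2 crash.
  app-a sheds 170 req/s: no online neighbours, lost.
  queue-2 sheds 190 req/s: no online neighbours, lost.
No further crashes.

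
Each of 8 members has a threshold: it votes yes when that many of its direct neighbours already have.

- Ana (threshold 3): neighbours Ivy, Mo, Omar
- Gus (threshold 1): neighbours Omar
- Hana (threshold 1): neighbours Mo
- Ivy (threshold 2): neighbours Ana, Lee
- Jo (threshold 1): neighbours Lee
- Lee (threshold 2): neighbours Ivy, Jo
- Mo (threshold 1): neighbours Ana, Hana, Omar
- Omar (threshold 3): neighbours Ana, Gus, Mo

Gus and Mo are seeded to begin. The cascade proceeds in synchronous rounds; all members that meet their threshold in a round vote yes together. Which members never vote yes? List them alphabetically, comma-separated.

Round 1 — Gus, Mo vote yes (initial).
Round 2 — checking thresholds:
  Ana: 1 of 3 neighbours < 3, below threshold.
  Hana: 1 of 1 neighbours ≥ 1, votes yes.
  Omar: 2 of 3 neighbours < 3, below threshold.
Round 3 — no new yes votes; cascade stops.

Ana, Ivy, Jo, Lee, Omar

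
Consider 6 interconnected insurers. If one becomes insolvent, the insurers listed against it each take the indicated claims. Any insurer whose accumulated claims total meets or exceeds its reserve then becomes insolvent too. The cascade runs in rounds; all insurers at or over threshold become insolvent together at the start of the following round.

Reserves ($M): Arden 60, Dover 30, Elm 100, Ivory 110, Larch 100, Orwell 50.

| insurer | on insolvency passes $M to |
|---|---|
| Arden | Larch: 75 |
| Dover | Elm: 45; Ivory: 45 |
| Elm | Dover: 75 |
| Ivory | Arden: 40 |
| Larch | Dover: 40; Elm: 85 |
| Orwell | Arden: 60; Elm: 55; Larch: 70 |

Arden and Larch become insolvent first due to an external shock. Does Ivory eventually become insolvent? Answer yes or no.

no

Round 1 — Arden, Larch become insolvent (initial).
  Dover: +40 → 40 ≥ 30
  Elm: +85 → 85 < 100
Round 2 — Dover becomes insolvent.
  Elm: +45 → 130 ≥ 100
  Ivory: +45 → 45 < 110
Round 3 — Elm becomes insolvent.
No further insolvencies.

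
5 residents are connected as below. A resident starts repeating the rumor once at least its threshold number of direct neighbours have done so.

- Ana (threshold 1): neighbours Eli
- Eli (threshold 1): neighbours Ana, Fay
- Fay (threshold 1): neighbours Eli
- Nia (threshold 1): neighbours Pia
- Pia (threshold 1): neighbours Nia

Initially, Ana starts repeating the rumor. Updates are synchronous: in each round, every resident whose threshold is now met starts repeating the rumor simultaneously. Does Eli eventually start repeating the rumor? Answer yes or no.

Round 1 — Ana starts repeating the rumor (initial).
Round 2 — checking thresholds:
  Eli: 1 of 2 neighbours ≥ 1, starts repeating the rumor.
Round 3 — checking thresholds:
  Fay: 1 of 1 neighbours ≥ 1, starts repeating the rumor.
Round 4 — no new spreads; cascade stops.

yes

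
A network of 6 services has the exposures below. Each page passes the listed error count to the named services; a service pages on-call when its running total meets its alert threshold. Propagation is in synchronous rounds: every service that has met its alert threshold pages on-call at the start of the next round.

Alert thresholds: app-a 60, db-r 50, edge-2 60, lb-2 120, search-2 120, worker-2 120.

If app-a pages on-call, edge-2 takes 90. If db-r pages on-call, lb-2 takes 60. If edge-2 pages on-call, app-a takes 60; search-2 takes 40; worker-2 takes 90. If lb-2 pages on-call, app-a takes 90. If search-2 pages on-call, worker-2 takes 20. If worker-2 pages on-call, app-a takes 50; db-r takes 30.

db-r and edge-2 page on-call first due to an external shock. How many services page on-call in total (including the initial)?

3

Round 1 — db-r, edge-2 page on-call (initial).
  app-a: +60 → 60 ≥ 60
  lb-2: +60 → 60 < 120
  search-2: +40 → 40 < 120
  worker-2: +90 → 90 < 120
Round 2 — app-a pages on-call.
No further pages.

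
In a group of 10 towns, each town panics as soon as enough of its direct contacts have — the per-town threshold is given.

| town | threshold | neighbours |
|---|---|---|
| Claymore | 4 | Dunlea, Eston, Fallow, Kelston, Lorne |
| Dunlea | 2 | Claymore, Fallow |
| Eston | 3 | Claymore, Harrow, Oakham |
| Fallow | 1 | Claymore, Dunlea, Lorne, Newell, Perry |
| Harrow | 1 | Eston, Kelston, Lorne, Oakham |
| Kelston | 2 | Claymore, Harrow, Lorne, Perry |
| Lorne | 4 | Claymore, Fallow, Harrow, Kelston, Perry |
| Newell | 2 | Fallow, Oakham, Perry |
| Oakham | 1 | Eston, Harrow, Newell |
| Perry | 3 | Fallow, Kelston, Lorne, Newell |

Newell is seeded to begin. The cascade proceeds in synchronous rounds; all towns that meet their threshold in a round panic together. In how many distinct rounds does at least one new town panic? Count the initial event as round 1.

Round 1 — Newell panics (initial).
Round 2 — checking thresholds:
  Fallow: 1 of 5 neighbours ≥ 1, panics.
  Oakham: 1 of 3 neighbours ≥ 1, panics.
  Perry: 1 of 4 neighbours < 3, holds.
Round 3 — checking thresholds:
  Claymore: 1 of 5 neighbours < 4, holds.
  Dunlea: 1 of 2 neighbours < 2, holds.
  Eston: 1 of 3 neighbours < 3, holds.
  Harrow: 1 of 4 neighbours ≥ 1, panics.
  Lorne: 1 of 5 neighbours < 4, holds.
  Perry: 2 of 4 neighbours < 3, holds.
Round 4 — no new panics; cascade stops.

3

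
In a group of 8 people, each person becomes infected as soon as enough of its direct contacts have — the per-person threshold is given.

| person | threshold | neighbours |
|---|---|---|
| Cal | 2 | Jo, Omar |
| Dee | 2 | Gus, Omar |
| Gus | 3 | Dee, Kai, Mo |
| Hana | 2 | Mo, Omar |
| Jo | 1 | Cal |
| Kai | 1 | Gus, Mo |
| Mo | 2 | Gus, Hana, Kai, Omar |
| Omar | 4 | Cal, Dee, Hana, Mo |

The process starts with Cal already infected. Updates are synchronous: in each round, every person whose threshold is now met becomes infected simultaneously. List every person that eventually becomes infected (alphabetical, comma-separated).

Round 1 — Cal becomes infected (initial).
Round 2 — checking thresholds:
  Jo: 1 of 1 neighbours ≥ 1, becomes infected.
  Omar: 1 of 4 neighbours < 4, not yet.
Round 3 — no new infections; cascade stops.

Cal, Jo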